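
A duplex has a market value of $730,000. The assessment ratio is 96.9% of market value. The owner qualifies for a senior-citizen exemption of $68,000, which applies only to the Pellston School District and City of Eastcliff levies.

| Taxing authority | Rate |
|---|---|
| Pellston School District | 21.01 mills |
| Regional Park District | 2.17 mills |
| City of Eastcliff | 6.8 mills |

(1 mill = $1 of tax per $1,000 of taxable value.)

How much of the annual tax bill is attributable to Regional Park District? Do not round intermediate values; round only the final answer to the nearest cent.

Assessed value = $730,000 × 0.969 = $707,370
Regional Park District taxable value = $707,370 (exemption does not apply)
Regional Park District levy = $707,370 × 0.00217 = $1,534.9929

$1,534.99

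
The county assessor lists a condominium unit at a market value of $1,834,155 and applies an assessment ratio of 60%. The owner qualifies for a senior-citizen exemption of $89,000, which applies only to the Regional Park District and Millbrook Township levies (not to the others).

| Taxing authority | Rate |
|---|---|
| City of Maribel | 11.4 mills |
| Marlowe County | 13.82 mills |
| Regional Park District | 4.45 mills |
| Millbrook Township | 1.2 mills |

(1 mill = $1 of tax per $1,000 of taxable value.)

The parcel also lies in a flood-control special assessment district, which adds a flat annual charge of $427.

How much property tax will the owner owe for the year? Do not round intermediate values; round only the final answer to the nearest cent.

Assessed value = $1,834,155 × 0.6 = $1,100,493
City of Maribel: $1,100,493 × 0.0114 = $12,545.6202
Marlowe County: $1,100,493 × 0.01382 = $15,208.81326
Regional Park District: ($1,100,493 − $89,000) × 0.00445 = $1,011,493 × 0.00445 = $4,501.14385
Millbrook Township: ($1,100,493 − $89,000) × 0.0012 = $1,011,493 × 0.0012 = $1,213.7916
Levies subtotal = $33,469.36891
Total = $33,469.36891 + $427 = $33,896.36891

$33,896.37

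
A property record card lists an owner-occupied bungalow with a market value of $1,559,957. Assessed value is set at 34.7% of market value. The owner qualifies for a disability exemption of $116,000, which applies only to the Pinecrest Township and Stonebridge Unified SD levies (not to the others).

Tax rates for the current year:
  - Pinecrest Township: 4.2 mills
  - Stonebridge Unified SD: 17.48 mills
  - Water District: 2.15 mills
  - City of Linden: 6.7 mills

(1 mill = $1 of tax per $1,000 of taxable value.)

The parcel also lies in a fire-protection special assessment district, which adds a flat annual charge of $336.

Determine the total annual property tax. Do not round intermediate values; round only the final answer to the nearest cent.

Assessed value = $1,559,957 × 0.347 = $541,305.079
Pinecrest Township: ($541,305.079 − $116,000) × 0.0042 = $425,305.079 × 0.0042 = $1,786.2813318
Stonebridge Unified SD: ($541,305.079 − $116,000) × 0.01748 = $425,305.079 × 0.01748 = $7,434.33278092
Water District: $541,305.079 × 0.00215 = $1,163.80591985
City of Linden: $541,305.079 × 0.0067 = $3,626.7440293
Levies subtotal = $14,011.16406187
Total = $14,011.16406187 + $336 = $14,347.16406187

$14,347.16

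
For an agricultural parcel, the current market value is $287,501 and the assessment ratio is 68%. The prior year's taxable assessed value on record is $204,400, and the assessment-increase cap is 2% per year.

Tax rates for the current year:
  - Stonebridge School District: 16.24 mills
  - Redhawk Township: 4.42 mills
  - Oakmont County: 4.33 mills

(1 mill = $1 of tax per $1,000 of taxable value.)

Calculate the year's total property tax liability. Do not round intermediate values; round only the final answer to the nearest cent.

Uncapped assessed value = $287,501 × 0.68 = $195,500.68
Cap limit = $204,400 × 1.02 = $208,488
Taxable assessed value = min($195,500.68, $208,488) = $195,500.68 (cap does not bind)
Stonebridge School District: $195,500.68 × 0.01624 = $3,174.9310432
Redhawk Township: $195,500.68 × 0.00442 = $864.1130056
Oakmont County: $195,500.68 × 0.00433 = $846.5179444
Total = $4,885.5619932

$4,885.56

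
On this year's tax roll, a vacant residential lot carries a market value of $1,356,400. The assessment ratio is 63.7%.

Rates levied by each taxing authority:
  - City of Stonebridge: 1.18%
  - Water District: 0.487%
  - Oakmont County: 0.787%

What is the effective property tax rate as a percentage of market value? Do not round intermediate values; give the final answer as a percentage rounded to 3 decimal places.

1.563%

Assessed value = $1,356,400 × 0.637 = $864,026.8
City of Stonebridge: $864,026.8 × 0.0118 = $10,195.51624
Water District: $864,026.8 × 0.00487 = $4,207.810516
Oakmont County: $864,026.8 × 0.00787 = $6,799.890916
Total tax = $21,203.217672
Effective rate = $21,203.217672 ÷ $1,356,400 = 1.563% of market value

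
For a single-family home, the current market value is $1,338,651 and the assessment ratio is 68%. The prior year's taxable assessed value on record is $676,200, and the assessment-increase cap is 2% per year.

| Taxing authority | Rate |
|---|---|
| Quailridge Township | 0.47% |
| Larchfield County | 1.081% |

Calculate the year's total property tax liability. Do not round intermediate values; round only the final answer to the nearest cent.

Uncapped assessed value = $1,338,651 × 0.68 = $910,282.68
Cap limit = $676,200 × 1.02 = $689,724
Taxable assessed value = min($910,282.68, $689,724) = $689,724 (cap binds)
Quailridge Township: $689,724 × 0.0047 = $3,241.7028
Larchfield County: $689,724 × 0.01081 = $7,455.91644
Total = $10,697.61924

$10,697.62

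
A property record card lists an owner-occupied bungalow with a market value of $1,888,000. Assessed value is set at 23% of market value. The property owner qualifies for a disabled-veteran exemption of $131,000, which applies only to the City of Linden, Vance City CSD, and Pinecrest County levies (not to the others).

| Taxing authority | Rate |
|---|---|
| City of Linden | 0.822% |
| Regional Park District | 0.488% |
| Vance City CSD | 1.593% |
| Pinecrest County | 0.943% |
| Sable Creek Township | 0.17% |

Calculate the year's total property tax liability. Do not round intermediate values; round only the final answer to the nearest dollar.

$13,040

Assessed value = $1,888,000 × 0.23 = $434,240
City of Linden: ($434,240 − $131,000) × 0.00822 = $303,240 × 0.00822 = $2,492.6328
Regional Park District: $434,240 × 0.00488 = $2,119.0912
Vance City CSD: ($434,240 − $131,000) × 0.01593 = $303,240 × 0.01593 = $4,830.6132
Pinecrest County: ($434,240 − $131,000) × 0.00943 = $303,240 × 0.00943 = $2,859.5532
Sable Creek Township: $434,240 × 0.0017 = $738.208
Total = $13,040.0984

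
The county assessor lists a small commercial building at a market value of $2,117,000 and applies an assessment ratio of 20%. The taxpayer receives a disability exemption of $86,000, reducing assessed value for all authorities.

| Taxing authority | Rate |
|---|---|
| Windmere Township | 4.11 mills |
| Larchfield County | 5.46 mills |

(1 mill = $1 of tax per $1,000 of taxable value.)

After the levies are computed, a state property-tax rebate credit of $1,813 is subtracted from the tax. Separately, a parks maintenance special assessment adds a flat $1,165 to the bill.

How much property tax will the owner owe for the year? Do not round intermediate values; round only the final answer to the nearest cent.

Assessed value = $2,117,000 × 0.2 = $423,400
Taxable value = $423,400 − $86,000 = $337,400
Windmere Township: $337,400 × 0.00411 = $1,386.714
Larchfield County: $337,400 × 0.00546 = $1,842.204
Levies subtotal = $3,228.918
After credit = $3,228.918 − $1,813 = $1,415.918
Total = $1,415.918 + $1,165 = $2,580.918

$2,580.92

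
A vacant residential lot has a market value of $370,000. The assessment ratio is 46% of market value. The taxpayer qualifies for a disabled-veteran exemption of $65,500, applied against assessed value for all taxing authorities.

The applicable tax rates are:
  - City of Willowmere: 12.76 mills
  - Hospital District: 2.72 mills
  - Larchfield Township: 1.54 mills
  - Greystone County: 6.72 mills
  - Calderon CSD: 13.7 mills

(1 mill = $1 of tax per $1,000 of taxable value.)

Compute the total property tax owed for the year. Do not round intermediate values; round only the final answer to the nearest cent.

$3,919.97

Assessed value = $370,000 × 0.46 = $170,200
Taxable value = $170,200 − $65,500 = $104,700
City of Willowmere: $104,700 × 0.01276 = $1,335.972
Hospital District: $104,700 × 0.00272 = $284.784
Larchfield Township: $104,700 × 0.00154 = $161.238
Greystone County: $104,700 × 0.00672 = $703.584
Calderon CSD: $104,700 × 0.0137 = $1,434.39
Total = $1,335.972 + $284.784 + $161.238 + $703.584 + $1,434.39 = $3,919.968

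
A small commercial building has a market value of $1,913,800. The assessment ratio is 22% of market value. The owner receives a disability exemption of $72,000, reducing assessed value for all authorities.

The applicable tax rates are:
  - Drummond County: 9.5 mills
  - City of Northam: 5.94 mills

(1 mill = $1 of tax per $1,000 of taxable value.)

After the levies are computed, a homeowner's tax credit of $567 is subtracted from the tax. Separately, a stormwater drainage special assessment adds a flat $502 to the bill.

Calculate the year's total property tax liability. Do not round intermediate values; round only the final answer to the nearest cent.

Assessed value = $1,913,800 × 0.22 = $421,036
Taxable value = $421,036 − $72,000 = $349,036
Drummond County: $349,036 × 0.0095 = $3,315.842
City of Northam: $349,036 × 0.00594 = $2,073.27384
Levies subtotal = $5,389.11584
After credit = $5,389.11584 − $567 = $4,822.11584
Total = $4,822.11584 + $502 = $5,324.11584

$5,324.12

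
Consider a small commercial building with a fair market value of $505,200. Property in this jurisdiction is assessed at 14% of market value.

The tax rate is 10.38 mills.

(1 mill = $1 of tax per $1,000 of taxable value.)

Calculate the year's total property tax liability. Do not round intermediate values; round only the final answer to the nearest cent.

Assessed value = $505,200 × 0.14 = $70,728
Tax = $70,728 × 0.01038 = $734.15664

$734.16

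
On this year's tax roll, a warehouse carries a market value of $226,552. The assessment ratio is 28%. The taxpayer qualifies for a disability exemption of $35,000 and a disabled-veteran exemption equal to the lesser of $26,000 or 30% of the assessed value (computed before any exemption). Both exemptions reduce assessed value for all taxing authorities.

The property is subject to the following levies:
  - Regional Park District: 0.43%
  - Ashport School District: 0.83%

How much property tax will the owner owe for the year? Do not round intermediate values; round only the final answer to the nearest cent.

Assessed value = $226,552 × 0.28 = $63,434.56
Disabled-veteran exemption = min($26,000, 30% × $63,434.56) = min($26,000, $19,030.368) = $19,030.368 (percentage binds)
Taxable value = $63,434.56 − $35,000 − $19,030.368 = $9,404.192
Regional Park District: $9,404.192 × 0.0043 = $40.4380256
Ashport School District: $9,404.192 × 0.0083 = $78.0547936
Total = $118.4928192

$118.49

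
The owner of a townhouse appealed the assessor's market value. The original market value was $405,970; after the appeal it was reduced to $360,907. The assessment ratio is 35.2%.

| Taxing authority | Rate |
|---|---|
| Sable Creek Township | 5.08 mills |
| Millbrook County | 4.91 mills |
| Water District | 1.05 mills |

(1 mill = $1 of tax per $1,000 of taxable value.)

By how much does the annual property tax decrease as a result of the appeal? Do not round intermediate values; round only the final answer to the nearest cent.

Old assessed value = $405,970 × 0.352 = $142,901.44
New assessed value = $360,907 × 0.352 = $127,039.264
Combined rate = 0.00508 + 0.00491 + 0.00105 = 0.01104
Old tax = $142,901.44 × 0.01104 = $1,577.6318976
New tax = $127,039.264 × 0.01104 = $1,402.51347456
Reduction = $1,577.6318976 − $1,402.51347456 = $175.11842304

$175.12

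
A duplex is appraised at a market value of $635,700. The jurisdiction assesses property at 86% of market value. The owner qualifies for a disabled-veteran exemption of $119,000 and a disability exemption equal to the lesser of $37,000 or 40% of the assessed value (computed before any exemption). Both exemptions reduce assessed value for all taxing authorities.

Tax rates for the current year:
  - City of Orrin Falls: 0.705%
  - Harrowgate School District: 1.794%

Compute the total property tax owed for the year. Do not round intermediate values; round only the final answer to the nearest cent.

$9,763.64

Assessed value = $635,700 × 0.86 = $546,702
Disability exemption = min($37,000, 40% × $546,702) = min($37,000, $218,680.8) = $37,000 (dollar cap binds)
Taxable value = $546,702 − $119,000 − $37,000 = $390,702
City of Orrin Falls: $390,702 × 0.00705 = $2,754.4491
Harrowgate School District: $390,702 × 0.01794 = $7,009.19388
Total = $9,763.64298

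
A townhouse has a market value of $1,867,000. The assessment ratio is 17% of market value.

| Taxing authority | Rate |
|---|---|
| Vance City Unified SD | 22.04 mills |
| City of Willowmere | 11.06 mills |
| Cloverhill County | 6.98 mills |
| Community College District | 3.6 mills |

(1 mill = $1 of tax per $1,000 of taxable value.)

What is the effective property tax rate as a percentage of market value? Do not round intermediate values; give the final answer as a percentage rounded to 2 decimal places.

Assessed value = $1,867,000 × 0.17 = $317,390
Vance City Unified SD: $317,390 × 0.02204 = $6,995.2756
City of Willowmere: $317,390 × 0.01106 = $3,510.3334
Cloverhill County: $317,390 × 0.00698 = $2,215.3822
Community College District: $317,390 × 0.0036 = $1,142.604
Total tax = $13,863.5952
Effective rate = $13,863.5952 ÷ $1,867,000 = 0.74% of market value

0.74%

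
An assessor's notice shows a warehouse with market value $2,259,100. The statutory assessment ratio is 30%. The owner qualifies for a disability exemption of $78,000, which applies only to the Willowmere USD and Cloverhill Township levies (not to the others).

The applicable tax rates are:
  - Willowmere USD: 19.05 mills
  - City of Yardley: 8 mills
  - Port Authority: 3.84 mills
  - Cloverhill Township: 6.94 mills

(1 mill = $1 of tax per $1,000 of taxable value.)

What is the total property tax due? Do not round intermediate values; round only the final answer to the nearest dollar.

$23,611

Assessed value = $2,259,100 × 0.3 = $677,730
Willowmere USD: ($677,730 − $78,000) × 0.01905 = $599,730 × 0.01905 = $11,424.8565
City of Yardley: $677,730 × 0.008 = $5,421.84
Port Authority: $677,730 × 0.00384 = $2,602.4832
Cloverhill Township: ($677,730 − $78,000) × 0.00694 = $599,730 × 0.00694 = $4,162.1262
Total = $23,611.3059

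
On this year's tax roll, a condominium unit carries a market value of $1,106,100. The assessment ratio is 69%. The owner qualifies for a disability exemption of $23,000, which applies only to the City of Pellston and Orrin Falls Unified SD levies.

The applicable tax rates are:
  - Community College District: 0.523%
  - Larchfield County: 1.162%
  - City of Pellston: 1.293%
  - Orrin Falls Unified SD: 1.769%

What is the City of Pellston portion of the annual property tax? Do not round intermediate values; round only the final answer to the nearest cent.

$9,570.90

Assessed value = $1,106,100 × 0.69 = $763,209
City of Pellston taxable value = $763,209 − $23,000 = $740,209
City of Pellston levy = $740,209 × 0.01293 = $9,570.90237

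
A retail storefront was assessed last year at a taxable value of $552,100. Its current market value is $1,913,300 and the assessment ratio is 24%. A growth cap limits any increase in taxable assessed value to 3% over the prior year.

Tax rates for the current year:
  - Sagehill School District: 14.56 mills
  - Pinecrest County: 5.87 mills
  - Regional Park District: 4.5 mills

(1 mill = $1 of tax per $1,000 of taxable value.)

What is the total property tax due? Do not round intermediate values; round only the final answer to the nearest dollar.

$11,448

Uncapped assessed value = $1,913,300 × 0.24 = $459,192
Cap limit = $552,100 × 1.03 = $568,663
Taxable assessed value = min($459,192, $568,663) = $459,192 (cap does not bind)
Sagehill School District: $459,192 × 0.01456 = $6,685.83552
Pinecrest County: $459,192 × 0.00587 = $2,695.45704
Regional Park District: $459,192 × 0.0045 = $2,066.364
Total = $11,447.65656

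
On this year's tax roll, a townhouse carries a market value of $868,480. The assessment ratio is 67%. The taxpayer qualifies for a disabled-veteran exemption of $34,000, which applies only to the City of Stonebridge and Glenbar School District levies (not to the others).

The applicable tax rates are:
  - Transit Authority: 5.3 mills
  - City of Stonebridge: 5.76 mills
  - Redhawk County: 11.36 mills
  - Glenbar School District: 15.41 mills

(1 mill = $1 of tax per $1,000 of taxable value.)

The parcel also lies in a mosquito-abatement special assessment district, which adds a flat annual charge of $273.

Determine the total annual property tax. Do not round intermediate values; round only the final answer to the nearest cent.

$21,565.80

Assessed value = $868,480 × 0.67 = $581,881.6
Transit Authority: $581,881.6 × 0.0053 = $3,083.97248
City of Stonebridge: ($581,881.6 − $34,000) × 0.00576 = $547,881.6 × 0.00576 = $3,155.798016
Redhawk County: $581,881.6 × 0.01136 = $6,610.174976
Glenbar School District: ($581,881.6 − $34,000) × 0.01541 = $547,881.6 × 0.01541 = $8,442.855456
Levies subtotal = $21,292.800928
Total = $21,292.800928 + $273 = $21,565.800928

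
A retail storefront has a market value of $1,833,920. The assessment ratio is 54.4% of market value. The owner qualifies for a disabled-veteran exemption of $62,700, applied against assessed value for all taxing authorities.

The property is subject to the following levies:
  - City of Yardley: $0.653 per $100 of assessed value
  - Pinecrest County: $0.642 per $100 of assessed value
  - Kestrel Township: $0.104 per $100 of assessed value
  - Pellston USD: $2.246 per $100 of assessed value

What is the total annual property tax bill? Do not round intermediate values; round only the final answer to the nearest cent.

$34,079.02

Assessed value = $1,833,920 × 0.544 = $997,652.48
Taxable value = $997,652.48 − $62,700 = $934,952.48
City of Yardley: $934,952.48 × 0.00653 = $6,105.2396944
Pinecrest County: $934,952.48 × 0.00642 = $6,002.3949216
Kestrel Township: $934,952.48 × 0.00104 = $972.3505792
Pellston USD: $934,952.48 × 0.02246 = $20,999.0327008
Total = $6,105.2396944 + $6,002.3949216 + $972.3505792 + $20,999.0327008 = $34,079.017896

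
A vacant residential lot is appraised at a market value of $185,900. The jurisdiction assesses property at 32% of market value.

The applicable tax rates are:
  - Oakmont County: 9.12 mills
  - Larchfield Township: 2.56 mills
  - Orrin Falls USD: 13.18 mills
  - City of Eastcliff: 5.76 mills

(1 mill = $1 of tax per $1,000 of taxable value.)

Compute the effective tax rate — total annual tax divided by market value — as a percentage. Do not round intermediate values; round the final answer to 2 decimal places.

0.98%

Assessed value = $185,900 × 0.32 = $59,488
Oakmont County: $59,488 × 0.00912 = $542.53056
Larchfield Township: $59,488 × 0.00256 = $152.28928
Orrin Falls USD: $59,488 × 0.01318 = $784.05184
City of Eastcliff: $59,488 × 0.00576 = $342.65088
Total tax = $1,821.52256
Effective rate = $1,821.52256 ÷ $185,900 = 0.98% of market value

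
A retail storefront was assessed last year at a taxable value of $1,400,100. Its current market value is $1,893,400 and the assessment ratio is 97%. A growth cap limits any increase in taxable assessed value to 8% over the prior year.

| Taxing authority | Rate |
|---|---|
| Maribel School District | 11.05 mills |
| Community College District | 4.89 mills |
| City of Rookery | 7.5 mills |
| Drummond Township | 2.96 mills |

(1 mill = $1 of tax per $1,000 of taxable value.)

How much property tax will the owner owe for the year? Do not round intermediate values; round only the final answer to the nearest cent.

$39,919.65

Uncapped assessed value = $1,893,400 × 0.97 = $1,836,598
Cap limit = $1,400,100 × 1.08 = $1,512,108
Taxable assessed value = min($1,836,598, $1,512,108) = $1,512,108 (cap binds)
Maribel School District: $1,512,108 × 0.01105 = $16,708.7934
Community College District: $1,512,108 × 0.00489 = $7,394.20812
City of Rookery: $1,512,108 × 0.0075 = $11,340.81
Drummond Township: $1,512,108 × 0.00296 = $4,475.83968
Total = $39,919.6512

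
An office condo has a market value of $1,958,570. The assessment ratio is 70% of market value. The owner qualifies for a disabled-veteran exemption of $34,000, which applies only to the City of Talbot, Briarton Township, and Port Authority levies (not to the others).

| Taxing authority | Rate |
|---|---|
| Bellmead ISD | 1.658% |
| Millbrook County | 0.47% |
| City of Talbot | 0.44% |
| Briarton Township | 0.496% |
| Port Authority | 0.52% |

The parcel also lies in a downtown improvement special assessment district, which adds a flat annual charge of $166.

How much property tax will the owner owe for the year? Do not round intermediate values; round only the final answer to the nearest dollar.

$48,808

Assessed value = $1,958,570 × 0.7 = $1,370,999
Bellmead ISD: $1,370,999 × 0.01658 = $22,731.16342
Millbrook County: $1,370,999 × 0.0047 = $6,443.6953
City of Talbot: ($1,370,999 − $34,000) × 0.0044 = $1,336,999 × 0.0044 = $5,882.7956
Briarton Township: ($1,370,999 − $34,000) × 0.00496 = $1,336,999 × 0.00496 = $6,631.51504
Port Authority: ($1,370,999 − $34,000) × 0.0052 = $1,336,999 × 0.0052 = $6,952.3948
Levies subtotal = $48,641.56416
Total = $48,641.56416 + $166 = $48,807.56416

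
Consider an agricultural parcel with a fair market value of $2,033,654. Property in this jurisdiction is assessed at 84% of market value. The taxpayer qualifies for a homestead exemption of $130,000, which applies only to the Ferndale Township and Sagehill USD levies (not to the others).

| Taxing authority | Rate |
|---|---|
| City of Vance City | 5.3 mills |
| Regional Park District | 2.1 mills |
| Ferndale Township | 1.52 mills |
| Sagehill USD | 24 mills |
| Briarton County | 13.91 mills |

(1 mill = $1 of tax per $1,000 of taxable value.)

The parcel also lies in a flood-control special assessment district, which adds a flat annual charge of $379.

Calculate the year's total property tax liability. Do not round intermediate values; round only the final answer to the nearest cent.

Assessed value = $2,033,654 × 0.84 = $1,708,269.36
City of Vance City: $1,708,269.36 × 0.0053 = $9,053.827608
Regional Park District: $1,708,269.36 × 0.0021 = $3,587.365656
Ferndale Township: ($1,708,269.36 − $130,000) × 0.00152 = $1,578,269.36 × 0.00152 = $2,398.9694272
Sagehill USD: ($1,708,269.36 − $130,000) × 0.024 = $1,578,269.36 × 0.024 = $37,878.46464
Briarton County: $1,708,269.36 × 0.01391 = $23,762.0267976
Levies subtotal = $76,680.6541288
Total = $76,680.6541288 + $379 = $77,059.6541288

$77,059.65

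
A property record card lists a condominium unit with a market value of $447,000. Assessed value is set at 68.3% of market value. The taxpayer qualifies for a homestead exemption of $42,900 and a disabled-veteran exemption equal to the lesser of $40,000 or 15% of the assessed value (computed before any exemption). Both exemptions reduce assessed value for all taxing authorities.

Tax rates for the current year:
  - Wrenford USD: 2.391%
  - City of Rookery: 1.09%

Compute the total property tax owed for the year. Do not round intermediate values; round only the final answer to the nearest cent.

$7,741.78

Assessed value = $447,000 × 0.683 = $305,301
Disabled-veteran exemption = min($40,000, 15% × $305,301) = min($40,000, $45,795.15) = $40,000 (dollar cap binds)
Taxable value = $305,301 − $42,900 − $40,000 = $222,401
Wrenford USD: $222,401 × 0.02391 = $5,317.60791
City of Rookery: $222,401 × 0.0109 = $2,424.1709
Total = $7,741.77881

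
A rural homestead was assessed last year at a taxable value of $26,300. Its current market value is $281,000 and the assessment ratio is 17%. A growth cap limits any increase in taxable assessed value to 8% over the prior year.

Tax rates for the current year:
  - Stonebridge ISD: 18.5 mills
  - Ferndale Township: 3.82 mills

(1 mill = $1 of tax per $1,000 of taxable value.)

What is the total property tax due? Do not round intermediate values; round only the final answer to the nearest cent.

Uncapped assessed value = $281,000 × 0.17 = $47,770
Cap limit = $26,300 × 1.08 = $28,404
Taxable assessed value = min($47,770, $28,404) = $28,404 (cap binds)
Stonebridge ISD: $28,404 × 0.0185 = $525.474
Ferndale Township: $28,404 × 0.00382 = $108.50328
Total = $633.97728

$633.98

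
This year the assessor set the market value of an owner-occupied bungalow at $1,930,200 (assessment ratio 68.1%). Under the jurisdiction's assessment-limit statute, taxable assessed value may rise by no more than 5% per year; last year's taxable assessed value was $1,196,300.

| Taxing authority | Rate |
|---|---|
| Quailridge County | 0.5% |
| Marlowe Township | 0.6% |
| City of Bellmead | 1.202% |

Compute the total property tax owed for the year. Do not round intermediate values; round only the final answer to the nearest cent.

Uncapped assessed value = $1,930,200 × 0.681 = $1,314,466.2
Cap limit = $1,196,300 × 1.05 = $1,256,115
Taxable assessed value = min($1,314,466.2, $1,256,115) = $1,256,115 (cap binds)
Quailridge County: $1,256,115 × 0.005 = $6,280.575
Marlowe Township: $1,256,115 × 0.006 = $7,536.69
City of Bellmead: $1,256,115 × 0.01202 = $15,098.5023
Total = $28,915.7673

$28,915.77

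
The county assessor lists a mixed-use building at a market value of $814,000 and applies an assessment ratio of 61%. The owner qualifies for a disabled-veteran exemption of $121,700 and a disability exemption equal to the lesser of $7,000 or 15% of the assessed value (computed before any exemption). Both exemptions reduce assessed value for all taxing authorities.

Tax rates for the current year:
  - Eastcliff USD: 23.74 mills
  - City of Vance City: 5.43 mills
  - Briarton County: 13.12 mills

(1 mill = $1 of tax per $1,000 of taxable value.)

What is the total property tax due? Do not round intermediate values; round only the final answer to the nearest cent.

$15,555.95

Assessed value = $814,000 × 0.61 = $496,540
Disability exemption = min($7,000, 15% × $496,540) = min($7,000, $74,481) = $7,000 (dollar cap binds)
Taxable value = $496,540 − $121,700 − $7,000 = $367,840
Eastcliff USD: $367,840 × 0.02374 = $8,732.5216
City of Vance City: $367,840 × 0.00543 = $1,997.3712
Briarton County: $367,840 × 0.01312 = $4,826.0608
Total = $15,555.9536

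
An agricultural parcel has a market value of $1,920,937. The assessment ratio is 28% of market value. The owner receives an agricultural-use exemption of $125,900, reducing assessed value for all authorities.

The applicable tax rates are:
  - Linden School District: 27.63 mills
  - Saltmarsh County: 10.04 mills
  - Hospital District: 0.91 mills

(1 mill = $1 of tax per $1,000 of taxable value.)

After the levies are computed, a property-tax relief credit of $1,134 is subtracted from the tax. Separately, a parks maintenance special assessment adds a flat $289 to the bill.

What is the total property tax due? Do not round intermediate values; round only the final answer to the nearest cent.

$15,048.51

Assessed value = $1,920,937 × 0.28 = $537,862.36
Taxable value = $537,862.36 − $125,900 = $411,962.36
Linden School District: $411,962.36 × 0.02763 = $11,382.5200068
Saltmarsh County: $411,962.36 × 0.01004 = $4,136.1020944
Hospital District: $411,962.36 × 0.00091 = $374.8857476
Levies subtotal = $15,893.5078488
After credit = $15,893.5078488 − $1,134 = $14,759.5078488
Total = $14,759.5078488 + $289 = $15,048.5078488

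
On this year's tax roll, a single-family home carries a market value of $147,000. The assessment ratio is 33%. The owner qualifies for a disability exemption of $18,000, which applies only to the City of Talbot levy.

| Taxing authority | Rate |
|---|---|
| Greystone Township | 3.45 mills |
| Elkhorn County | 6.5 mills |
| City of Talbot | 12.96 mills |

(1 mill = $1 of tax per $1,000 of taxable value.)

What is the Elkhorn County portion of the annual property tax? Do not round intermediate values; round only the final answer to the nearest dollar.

Assessed value = $147,000 × 0.33 = $48,510
Elkhorn County taxable value = $48,510 (exemption does not apply)
Elkhorn County levy = $48,510 × 0.0065 = $315.315

$315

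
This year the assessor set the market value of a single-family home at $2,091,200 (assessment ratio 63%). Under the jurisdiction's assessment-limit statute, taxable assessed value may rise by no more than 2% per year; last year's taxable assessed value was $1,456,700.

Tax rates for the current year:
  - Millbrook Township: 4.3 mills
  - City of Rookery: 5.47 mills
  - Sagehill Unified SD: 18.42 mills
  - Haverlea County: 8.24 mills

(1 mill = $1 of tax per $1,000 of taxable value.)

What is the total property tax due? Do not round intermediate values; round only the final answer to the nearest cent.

Uncapped assessed value = $2,091,200 × 0.63 = $1,317,456
Cap limit = $1,456,700 × 1.02 = $1,485,834
Taxable assessed value = min($1,317,456, $1,485,834) = $1,317,456 (cap does not bind)
Millbrook Township: $1,317,456 × 0.0043 = $5,665.0608
City of Rookery: $1,317,456 × 0.00547 = $7,206.48432
Sagehill Unified SD: $1,317,456 × 0.01842 = $24,267.53952
Haverlea County: $1,317,456 × 0.00824 = $10,855.83744
Total = $47,994.92208

$47,994.92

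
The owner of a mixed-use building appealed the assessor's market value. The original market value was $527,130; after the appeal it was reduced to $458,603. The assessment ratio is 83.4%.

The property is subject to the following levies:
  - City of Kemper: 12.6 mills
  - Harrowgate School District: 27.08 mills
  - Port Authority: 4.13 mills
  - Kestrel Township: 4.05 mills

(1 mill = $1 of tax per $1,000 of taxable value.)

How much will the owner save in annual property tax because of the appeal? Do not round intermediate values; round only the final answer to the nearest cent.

Old assessed value = $527,130 × 0.834 = $439,626.42
New assessed value = $458,603 × 0.834 = $382,474.902
Combined rate = 0.0126 + 0.02708 + 0.00413 + 0.00405 = 0.04786
Old tax = $439,626.42 × 0.04786 = $21,040.5204612
New tax = $382,474.902 × 0.04786 = $18,305.24880972
Reduction = $21,040.5204612 − $18,305.24880972 = $2,735.27165148

$2,735.27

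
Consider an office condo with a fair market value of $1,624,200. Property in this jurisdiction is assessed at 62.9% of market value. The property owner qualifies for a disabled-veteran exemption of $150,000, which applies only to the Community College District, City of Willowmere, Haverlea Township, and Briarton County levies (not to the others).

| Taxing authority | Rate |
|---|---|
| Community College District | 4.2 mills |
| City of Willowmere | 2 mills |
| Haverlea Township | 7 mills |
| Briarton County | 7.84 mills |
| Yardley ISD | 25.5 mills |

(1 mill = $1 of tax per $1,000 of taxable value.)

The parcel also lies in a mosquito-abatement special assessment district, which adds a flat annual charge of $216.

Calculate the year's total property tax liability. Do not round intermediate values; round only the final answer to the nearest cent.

Assessed value = $1,624,200 × 0.629 = $1,021,621.8
Community College District: ($1,021,621.8 − $150,000) × 0.0042 = $871,621.8 × 0.0042 = $3,660.81156
City of Willowmere: ($1,021,621.8 − $150,000) × 0.002 = $871,621.8 × 0.002 = $1,743.2436
Haverlea Township: ($1,021,621.8 − $150,000) × 0.007 = $871,621.8 × 0.007 = $6,101.3526
Briarton County: ($1,021,621.8 − $150,000) × 0.00784 = $871,621.8 × 0.00784 = $6,833.514912
Yardley ISD: $1,021,621.8 × 0.0255 = $26,051.3559
Levies subtotal = $44,390.278572
Total = $44,390.278572 + $216 = $44,606.278572

$44,606.28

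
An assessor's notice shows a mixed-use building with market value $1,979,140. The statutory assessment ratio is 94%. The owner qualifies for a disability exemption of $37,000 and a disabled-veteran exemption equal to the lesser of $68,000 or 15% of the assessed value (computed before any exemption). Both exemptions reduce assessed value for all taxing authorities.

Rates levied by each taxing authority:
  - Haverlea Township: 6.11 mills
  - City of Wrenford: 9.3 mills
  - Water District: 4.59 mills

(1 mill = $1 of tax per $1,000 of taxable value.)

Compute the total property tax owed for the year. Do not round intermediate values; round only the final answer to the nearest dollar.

Assessed value = $1,979,140 × 0.94 = $1,860,391.6
Disabled-veteran exemption = min($68,000, 15% × $1,860,391.6) = min($68,000, $279,058.74) = $68,000 (dollar cap binds)
Taxable value = $1,860,391.6 − $37,000 − $68,000 = $1,755,391.6
Haverlea Township: $1,755,391.6 × 0.00611 = $10,725.442676
City of Wrenford: $1,755,391.6 × 0.0093 = $16,325.14188
Water District: $1,755,391.6 × 0.00459 = $8,057.247444
Total = $35,107.832

$35,108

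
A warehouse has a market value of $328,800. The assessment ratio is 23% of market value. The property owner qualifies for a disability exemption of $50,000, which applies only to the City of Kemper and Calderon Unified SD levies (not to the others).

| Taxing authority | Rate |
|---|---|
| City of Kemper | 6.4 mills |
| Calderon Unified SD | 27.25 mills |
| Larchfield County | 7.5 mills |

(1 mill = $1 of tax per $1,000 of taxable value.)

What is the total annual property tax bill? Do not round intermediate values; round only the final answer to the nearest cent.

$1,429.43

Assessed value = $328,800 × 0.23 = $75,624
City of Kemper: ($75,624 − $50,000) × 0.0064 = $25,624 × 0.0064 = $163.9936
Calderon Unified SD: ($75,624 − $50,000) × 0.02725 = $25,624 × 0.02725 = $698.254
Larchfield County: $75,624 × 0.0075 = $567.18
Total = $1,429.4276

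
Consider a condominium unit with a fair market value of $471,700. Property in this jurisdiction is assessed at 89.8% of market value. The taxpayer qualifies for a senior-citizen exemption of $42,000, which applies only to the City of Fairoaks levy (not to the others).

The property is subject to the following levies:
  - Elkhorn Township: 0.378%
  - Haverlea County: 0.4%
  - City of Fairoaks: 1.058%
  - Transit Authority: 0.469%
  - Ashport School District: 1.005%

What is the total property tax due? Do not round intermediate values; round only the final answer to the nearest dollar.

$13,576

Assessed value = $471,700 × 0.898 = $423,586.6
Elkhorn Township: $423,586.6 × 0.00378 = $1,601.157348
Haverlea County: $423,586.6 × 0.004 = $1,694.3464
City of Fairoaks: ($423,586.6 − $42,000) × 0.01058 = $381,586.6 × 0.01058 = $4,037.186228
Transit Authority: $423,586.6 × 0.00469 = $1,986.621154
Ashport School District: $423,586.6 × 0.01005 = $4,257.04533
Total = $13,576.35646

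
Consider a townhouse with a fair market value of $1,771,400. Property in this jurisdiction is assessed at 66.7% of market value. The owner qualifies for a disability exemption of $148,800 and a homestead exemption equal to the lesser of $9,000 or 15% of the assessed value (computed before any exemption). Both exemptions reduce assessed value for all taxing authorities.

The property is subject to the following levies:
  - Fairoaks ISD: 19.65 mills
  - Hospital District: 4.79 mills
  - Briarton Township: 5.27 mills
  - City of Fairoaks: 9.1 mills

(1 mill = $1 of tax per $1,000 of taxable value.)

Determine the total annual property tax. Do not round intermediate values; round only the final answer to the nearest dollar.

Assessed value = $1,771,400 × 0.667 = $1,181,523.8
Homestead exemption = min($9,000, 15% × $1,181,523.8) = min($9,000, $177,228.57) = $9,000 (dollar cap binds)
Taxable value = $1,181,523.8 − $148,800 − $9,000 = $1,023,723.8
Fairoaks ISD: $1,023,723.8 × 0.01965 = $20,116.17267
Hospital District: $1,023,723.8 × 0.00479 = $4,903.637002
Briarton Township: $1,023,723.8 × 0.00527 = $5,395.024426
City of Fairoaks: $1,023,723.8 × 0.0091 = $9,315.88658
Total = $39,730.720678

$39,731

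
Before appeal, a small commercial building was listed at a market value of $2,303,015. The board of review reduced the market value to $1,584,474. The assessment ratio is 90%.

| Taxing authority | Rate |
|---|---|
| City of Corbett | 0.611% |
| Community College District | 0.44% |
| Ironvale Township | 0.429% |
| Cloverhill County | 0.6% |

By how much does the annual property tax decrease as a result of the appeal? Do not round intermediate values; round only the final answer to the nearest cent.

Old assessed value = $2,303,015 × 0.9 = $2,072,713.5
New assessed value = $1,584,474 × 0.9 = $1,426,026.6
Combined rate = 0.00611 + 0.0044 + 0.00429 + 0.006 = 0.0208
Old tax = $2,072,713.5 × 0.0208 = $43,112.4408
New tax = $1,426,026.6 × 0.0208 = $29,661.35328
Reduction = $43,112.4408 − $29,661.35328 = $13,451.08752

$13,451.09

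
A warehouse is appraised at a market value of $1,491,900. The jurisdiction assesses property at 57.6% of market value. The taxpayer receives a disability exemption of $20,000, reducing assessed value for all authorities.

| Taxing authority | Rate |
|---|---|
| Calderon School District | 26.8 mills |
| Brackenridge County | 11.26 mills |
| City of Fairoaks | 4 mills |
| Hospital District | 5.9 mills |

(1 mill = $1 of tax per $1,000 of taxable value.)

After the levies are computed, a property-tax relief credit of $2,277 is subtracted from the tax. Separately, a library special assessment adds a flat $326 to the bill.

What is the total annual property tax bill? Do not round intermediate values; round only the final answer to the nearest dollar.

$38,303

Assessed value = $1,491,900 × 0.576 = $859,334.4
Taxable value = $859,334.4 − $20,000 = $839,334.4
Calderon School District: $839,334.4 × 0.0268 = $22,494.16192
Brackenridge County: $839,334.4 × 0.01126 = $9,450.905344
City of Fairoaks: $839,334.4 × 0.004 = $3,357.3376
Hospital District: $839,334.4 × 0.0059 = $4,952.07296
Levies subtotal = $40,254.477824
After credit = $40,254.477824 − $2,277 = $37,977.477824
Total = $37,977.477824 + $326 = $38,303.477824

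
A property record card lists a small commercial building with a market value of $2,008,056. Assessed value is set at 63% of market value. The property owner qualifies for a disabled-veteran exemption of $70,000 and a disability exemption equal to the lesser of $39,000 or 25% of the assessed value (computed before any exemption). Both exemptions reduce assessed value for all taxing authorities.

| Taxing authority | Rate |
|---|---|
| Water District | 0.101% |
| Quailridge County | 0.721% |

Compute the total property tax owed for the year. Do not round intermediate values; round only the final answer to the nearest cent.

$9,502.94

Assessed value = $2,008,056 × 0.63 = $1,265,075.28
Disability exemption = min($39,000, 25% × $1,265,075.28) = min($39,000, $316,268.82) = $39,000 (dollar cap binds)
Taxable value = $1,265,075.28 − $70,000 − $39,000 = $1,156,075.28
Water District: $1,156,075.28 × 0.00101 = $1,167.6360328
Quailridge County: $1,156,075.28 × 0.00721 = $8,335.3027688
Total = $9,502.9388016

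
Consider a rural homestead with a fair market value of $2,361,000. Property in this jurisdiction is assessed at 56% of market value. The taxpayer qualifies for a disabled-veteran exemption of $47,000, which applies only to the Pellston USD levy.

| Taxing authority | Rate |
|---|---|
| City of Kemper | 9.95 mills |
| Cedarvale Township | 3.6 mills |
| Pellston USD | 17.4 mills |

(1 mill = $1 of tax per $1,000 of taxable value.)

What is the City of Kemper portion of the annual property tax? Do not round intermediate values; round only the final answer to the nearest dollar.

$13,155

Assessed value = $2,361,000 × 0.56 = $1,322,160
City of Kemper taxable value = $1,322,160 (exemption does not apply)
City of Kemper levy = $1,322,160 × 0.00995 = $13,155.492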